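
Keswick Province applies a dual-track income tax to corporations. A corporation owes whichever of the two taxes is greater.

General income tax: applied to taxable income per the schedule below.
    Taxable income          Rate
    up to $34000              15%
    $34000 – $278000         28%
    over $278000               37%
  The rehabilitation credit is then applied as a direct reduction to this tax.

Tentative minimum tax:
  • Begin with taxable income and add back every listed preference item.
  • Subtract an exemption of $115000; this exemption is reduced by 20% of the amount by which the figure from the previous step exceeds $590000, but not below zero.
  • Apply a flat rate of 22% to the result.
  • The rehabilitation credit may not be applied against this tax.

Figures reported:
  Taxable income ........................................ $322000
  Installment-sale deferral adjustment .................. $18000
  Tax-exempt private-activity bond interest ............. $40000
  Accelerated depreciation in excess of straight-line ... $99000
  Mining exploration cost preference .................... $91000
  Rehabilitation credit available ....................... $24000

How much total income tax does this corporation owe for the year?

$100100

Tentative minimum tax:
  Adjusted income: $322000 + $18000 + $40000 + $99000 + $91000 = $570000
  Exemption: $570000 ≤ $590000, so full $115000 applies
  Base: $570000 − $115000 = $455000
  $455000 × 22% = $100100

General income tax:
  $34000 × 15% = $5100
  $244000 × 28% = $68320
  $44000 × 37% = $16280
  → $89700
  Less rehabilitation credit $24000 → $65700

$100100 > $65700, so the tentative minimum tax is the binding amount.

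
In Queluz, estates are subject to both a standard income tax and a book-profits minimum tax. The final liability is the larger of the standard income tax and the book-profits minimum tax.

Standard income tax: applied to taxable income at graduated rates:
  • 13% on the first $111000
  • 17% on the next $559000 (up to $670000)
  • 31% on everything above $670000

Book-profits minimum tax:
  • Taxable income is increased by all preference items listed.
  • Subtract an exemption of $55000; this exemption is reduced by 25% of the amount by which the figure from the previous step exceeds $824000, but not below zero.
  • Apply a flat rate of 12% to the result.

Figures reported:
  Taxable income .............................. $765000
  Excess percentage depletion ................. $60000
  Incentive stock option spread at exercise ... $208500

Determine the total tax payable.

Standard income tax:
  $111000 × 13% = $14430
  $559000 × 17% = $95030
  $95000 × 31% = $29450
  → $138910

Book-profits minimum tax:
  Adjusted income: $765000 + $60000 + $208500 = $1033500
  Exemption: $55000 − 25% × ($1033500 − $824000) = $55000 − $52375 = $2625
  Base: $1033500 − $2625 = $1030875
  $1030875 × 12% = $123705

$138910 > $123705, so the standard income tax governs.

$138910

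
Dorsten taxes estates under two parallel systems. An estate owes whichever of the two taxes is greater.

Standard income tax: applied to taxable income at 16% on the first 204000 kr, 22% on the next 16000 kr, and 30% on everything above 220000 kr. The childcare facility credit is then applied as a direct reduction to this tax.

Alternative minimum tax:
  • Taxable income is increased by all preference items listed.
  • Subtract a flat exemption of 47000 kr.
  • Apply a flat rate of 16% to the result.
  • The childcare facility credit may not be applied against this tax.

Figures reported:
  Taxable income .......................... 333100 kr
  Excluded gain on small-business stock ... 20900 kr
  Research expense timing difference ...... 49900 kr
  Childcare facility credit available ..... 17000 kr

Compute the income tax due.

Alternative minimum tax:
  Adjusted income: 333100 kr + 20900 kr + 49900 kr = 403900 kr
  Less exemption 47000 kr → base 356900 kr
  356900 kr × 16% = 57104 kr

Standard income tax:
  204000 kr × 16% = 32640 kr
  16000 kr × 22% = 3520 kr
  113100 kr × 30% = 33930 kr
  → 70090 kr
  Less childcare facility credit 17000 kr → 53090 kr

57104 kr > 53090 kr, so the alternative minimum tax is the binding amount.

57104 kr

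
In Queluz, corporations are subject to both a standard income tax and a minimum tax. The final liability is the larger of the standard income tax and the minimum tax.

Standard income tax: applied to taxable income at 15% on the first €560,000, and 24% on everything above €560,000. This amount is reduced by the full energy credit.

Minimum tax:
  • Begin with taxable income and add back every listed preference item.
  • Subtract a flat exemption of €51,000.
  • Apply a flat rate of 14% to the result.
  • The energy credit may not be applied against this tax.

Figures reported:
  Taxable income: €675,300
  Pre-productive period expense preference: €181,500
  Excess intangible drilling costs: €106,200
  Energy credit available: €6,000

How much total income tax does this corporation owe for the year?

€127,680

Standard income tax:
  €560,000 × 15% = €84,000
  €115,300 × 24% = €27,672
  → €111,672
  Less energy credit €6,000 → €105,672

Minimum tax:
  Adjusted income: €675,300 + €181,500 + €106,200 = €963,000
  Less exemption €51,000 → base €912,000
  €912,000 × 14% = €127,680

€127,680 > €105,672, so the minimum tax is the binding amount.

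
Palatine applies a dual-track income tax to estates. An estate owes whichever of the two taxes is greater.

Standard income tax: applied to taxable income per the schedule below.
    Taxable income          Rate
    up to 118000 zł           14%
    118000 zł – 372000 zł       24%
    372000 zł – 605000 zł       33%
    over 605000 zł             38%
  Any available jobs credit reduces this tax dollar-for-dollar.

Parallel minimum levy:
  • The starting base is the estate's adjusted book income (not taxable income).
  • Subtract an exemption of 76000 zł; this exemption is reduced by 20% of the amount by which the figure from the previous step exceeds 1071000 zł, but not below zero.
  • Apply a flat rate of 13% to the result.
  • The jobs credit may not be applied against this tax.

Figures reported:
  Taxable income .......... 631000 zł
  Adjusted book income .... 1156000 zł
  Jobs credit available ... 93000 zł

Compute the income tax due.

142610 zł

Standard income tax:
  118000 zł × 14% = 16520 zł
  254000 zł × 24% = 60960 zł
  233000 zł × 33% = 76890 zł
  26000 zł × 38% = 9880 zł
  → 164250 zł
  Less jobs credit 93000 zł → 71250 zł

Parallel minimum levy:
  Base (adjusted book income): 1156000 zł
  Exemption: 76000 zł − 20% × (1156000 zł − 1071000 zł) = 76000 zł − 17000 zł = 59000 zł
  Base: 1156000 zł − 59000 zł = 1097000 zł
  1097000 zł × 13% = 142610 zł

142610 zł > 71250 zł, so the parallel minimum levy is the binding amount.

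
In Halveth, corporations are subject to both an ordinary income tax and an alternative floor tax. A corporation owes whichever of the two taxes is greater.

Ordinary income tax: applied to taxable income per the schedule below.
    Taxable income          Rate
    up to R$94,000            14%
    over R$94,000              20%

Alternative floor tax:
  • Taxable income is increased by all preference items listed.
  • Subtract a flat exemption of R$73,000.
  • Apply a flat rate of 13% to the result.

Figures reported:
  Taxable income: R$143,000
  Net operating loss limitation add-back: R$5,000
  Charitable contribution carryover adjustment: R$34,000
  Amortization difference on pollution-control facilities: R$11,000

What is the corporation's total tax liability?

R$22,960

Alternative floor tax:
  Adjusted income: R$143,000 + R$5,000 + R$34,000 + R$11,000 = R$193,000
  Less exemption R$73,000 → base R$120,000
  R$120,000 × 13% = R$15,600

Ordinary income tax:
  R$94,000 × 14% = R$13,160
  R$49,000 × 20% = R$9,800
  → R$22,960

R$22,960 > R$15,600, so the ordinary income tax governs.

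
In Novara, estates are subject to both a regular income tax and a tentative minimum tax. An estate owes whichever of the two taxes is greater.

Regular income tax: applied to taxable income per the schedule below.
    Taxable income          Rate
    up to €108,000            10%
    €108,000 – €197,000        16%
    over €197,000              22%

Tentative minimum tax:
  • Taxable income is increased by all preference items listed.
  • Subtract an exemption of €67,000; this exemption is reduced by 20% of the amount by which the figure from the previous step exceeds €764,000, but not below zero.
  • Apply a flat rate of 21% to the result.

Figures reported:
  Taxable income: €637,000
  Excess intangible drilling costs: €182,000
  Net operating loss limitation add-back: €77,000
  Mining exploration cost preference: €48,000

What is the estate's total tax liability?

€191,730

Tentative minimum tax:
  Adjusted income: €637,000 + €182,000 + €77,000 + €48,000 = €944,000
  Exemption: €67,000 − 20% × (€944,000 − €764,000) = €67,000 − €36,000 = €31,000
  Base: €944,000 − €31,000 = €913,000
  €913,000 × 21% = €191,730

Regular income tax:
  €108,000 × 10% = €10,800
  €89,000 × 16% = €14,240
  €440,000 × 22% = €96,800
  → €121,840

€191,730 > €121,840, so the tentative minimum tax is the binding amount.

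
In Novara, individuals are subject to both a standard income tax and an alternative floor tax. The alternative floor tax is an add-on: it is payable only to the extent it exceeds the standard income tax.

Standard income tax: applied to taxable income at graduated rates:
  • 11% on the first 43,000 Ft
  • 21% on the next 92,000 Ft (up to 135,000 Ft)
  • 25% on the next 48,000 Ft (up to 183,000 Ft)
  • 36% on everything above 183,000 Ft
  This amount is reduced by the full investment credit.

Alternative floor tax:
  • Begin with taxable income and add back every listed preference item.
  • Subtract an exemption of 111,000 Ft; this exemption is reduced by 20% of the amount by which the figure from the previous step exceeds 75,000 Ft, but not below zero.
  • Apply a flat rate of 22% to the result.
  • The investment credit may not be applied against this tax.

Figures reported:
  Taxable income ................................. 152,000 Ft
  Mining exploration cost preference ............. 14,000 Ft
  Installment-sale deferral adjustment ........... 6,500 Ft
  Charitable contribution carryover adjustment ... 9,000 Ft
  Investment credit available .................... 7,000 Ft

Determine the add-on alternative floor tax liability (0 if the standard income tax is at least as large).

0 Ft

Alternative floor tax:
  Adjusted income: 152,000 Ft + 14,000 Ft + 6,500 Ft + 9,000 Ft = 181,500 Ft
  Exemption: 111,000 Ft − 20% × (181,500 Ft − 75,000 Ft) = 111,000 Ft − 21,300 Ft = 89,700 Ft
  Base: 181,500 Ft − 89,700 Ft = 91,800 Ft
  91,800 Ft × 22% = 20,196 Ft

Standard income tax:
  43,000 Ft × 11% = 4,730 Ft
  92,000 Ft × 21% = 19,320 Ft
  17,000 Ft × 25% = 4,250 Ft
  → 28,300 Ft
  Less investment credit 7,000 Ft → 21,300 Ft

20,196 Ft ≤ 21,300 Ft, so no add-on is due.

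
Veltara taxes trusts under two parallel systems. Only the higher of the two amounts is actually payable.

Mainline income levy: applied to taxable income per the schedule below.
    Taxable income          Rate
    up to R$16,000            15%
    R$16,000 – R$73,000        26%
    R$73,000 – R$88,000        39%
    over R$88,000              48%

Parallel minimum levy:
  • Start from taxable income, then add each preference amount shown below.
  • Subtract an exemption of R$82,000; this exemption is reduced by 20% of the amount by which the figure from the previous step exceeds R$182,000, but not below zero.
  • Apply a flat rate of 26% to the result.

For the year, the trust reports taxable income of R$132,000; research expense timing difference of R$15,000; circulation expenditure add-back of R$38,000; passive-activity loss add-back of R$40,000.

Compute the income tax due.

R$44,190

Mainline income levy:
  R$16,000 × 15% = R$2,400
  R$57,000 × 26% = R$14,820
  R$15,000 × 39% = R$5,850
  R$44,000 × 48% = R$21,120
  → R$44,190

Parallel minimum levy:
  Adjusted income: R$132,000 + R$15,000 + R$38,000 + R$40,000 = R$225,000
  Exemption: R$82,000 − 20% × (R$225,000 − R$182,000) = R$82,000 − R$8,600 = R$73,400
  Base: R$225,000 − R$73,400 = R$151,600
  R$151,600 × 26% = R$39,416

R$44,190 > R$39,416, so the mainline income levy governs.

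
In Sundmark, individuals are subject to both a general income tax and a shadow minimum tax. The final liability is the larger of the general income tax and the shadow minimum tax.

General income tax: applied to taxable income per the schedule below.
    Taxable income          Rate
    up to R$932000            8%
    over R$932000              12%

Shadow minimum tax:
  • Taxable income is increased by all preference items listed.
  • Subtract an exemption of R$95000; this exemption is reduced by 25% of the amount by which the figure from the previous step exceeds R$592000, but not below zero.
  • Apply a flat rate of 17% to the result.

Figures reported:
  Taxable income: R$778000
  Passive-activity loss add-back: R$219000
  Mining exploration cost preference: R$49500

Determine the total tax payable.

R$177905

Shadow minimum tax:
  Adjusted income: R$778000 + R$219000 + R$49500 = R$1046500
  Exemption: 25% × (R$1046500 − R$592000) = R$113625 ≥ R$95000, so the exemption is fully phased out
  Base: R$1046500 − R$0 = R$1046500
  R$1046500 × 17% = R$177905

General income tax:
  R$778000 × 8% = R$62240

R$177905 > R$62240, so the shadow minimum tax is the binding amount.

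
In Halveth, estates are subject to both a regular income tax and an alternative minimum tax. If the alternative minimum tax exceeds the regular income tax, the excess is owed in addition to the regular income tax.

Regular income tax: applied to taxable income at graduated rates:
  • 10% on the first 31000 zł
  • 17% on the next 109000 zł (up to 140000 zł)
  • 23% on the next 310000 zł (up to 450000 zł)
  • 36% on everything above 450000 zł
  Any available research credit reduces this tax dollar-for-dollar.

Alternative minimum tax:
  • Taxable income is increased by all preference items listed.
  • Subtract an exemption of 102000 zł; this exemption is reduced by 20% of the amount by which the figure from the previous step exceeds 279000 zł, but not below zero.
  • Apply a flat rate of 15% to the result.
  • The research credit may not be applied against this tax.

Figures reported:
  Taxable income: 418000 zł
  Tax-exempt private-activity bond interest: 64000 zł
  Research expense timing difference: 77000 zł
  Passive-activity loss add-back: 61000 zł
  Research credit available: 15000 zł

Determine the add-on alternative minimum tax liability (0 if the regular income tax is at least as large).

17360 zł

Regular income tax:
  31000 zł × 10% = 3100 zł
  109000 zł × 17% = 18530 zł
  278000 zł × 23% = 63940 zł
  → 85570 zł
  Less research credit 15000 zł → 70570 zł

Alternative minimum tax:
  Adjusted income: 418000 zł + 64000 zł + 77000 zł + 61000 zł = 620000 zł
  Exemption: 102000 zł − 20% × (620000 zł − 279000 zł) = 102000 zł − 68200 zł = 33800 zł
  Base: 620000 zł − 33800 zł = 586200 zł
  586200 zł × 15% = 87930 zł

Excess of alternative minimum tax over regular income tax: 87930 zł − 70570 zł = 17360 zł.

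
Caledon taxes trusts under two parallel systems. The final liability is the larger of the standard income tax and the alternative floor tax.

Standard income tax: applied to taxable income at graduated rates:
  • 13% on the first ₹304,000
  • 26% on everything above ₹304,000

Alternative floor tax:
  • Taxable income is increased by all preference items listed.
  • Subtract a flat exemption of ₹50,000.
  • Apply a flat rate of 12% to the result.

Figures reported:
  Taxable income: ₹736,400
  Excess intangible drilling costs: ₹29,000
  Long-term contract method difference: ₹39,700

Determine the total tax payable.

₹151,944

Alternative floor tax:
  Adjusted income: ₹736,400 + ₹29,000 + ₹39,700 = ₹805,100
  Less exemption ₹50,000 → base ₹755,100
  ₹755,100 × 12% = ₹90,612

Standard income tax:
  ₹304,000 × 13% = ₹39,520
  ₹432,400 × 26% = ₹112,424
  → ₹151,944

₹151,944 > ₹90,612, so the standard income tax governs.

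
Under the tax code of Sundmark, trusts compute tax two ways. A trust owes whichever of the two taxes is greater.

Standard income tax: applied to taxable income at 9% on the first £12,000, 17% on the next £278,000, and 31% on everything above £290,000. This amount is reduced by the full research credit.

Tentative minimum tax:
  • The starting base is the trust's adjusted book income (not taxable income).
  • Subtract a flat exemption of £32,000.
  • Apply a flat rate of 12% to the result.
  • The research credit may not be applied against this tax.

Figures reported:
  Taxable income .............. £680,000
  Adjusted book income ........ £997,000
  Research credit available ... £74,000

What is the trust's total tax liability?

Standard income tax:
  £12,000 × 9% = £1,080
  £278,000 × 17% = £47,260
  £390,000 × 31% = £120,900
  → £169,240
  Less research credit £74,000 → £95,240

Tentative minimum tax:
  Base (adjusted book income): £997,000
  Less exemption £32,000 → base £965,000
  £965,000 × 12% = £115,800

£115,800 > £95,240, so the tentative minimum tax is the binding amount.

£115,800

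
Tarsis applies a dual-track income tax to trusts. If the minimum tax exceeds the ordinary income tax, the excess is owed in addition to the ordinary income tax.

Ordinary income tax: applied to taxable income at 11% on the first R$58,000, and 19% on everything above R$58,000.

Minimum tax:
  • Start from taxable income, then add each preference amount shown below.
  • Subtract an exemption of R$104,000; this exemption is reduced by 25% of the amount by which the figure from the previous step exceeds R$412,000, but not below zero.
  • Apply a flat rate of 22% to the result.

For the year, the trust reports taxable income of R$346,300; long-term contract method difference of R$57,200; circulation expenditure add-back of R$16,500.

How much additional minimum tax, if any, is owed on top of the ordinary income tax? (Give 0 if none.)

R$8,803

Ordinary income tax:
  R$58,000 × 11% = R$6,380
  R$288,300 × 19% = R$54,777
  → R$61,157

Minimum tax:
  Adjusted income: R$346,300 + R$57,200 + R$16,500 = R$420,000
  Exemption: R$104,000 − 25% × (R$420,000 − R$412,000) = R$104,000 − R$2,000 = R$102,000
  Base: R$420,000 − R$102,000 = R$318,000
  R$318,000 × 22% = R$69,960

Excess of minimum tax over ordinary income tax: R$69,960 − R$61,157 = R$8,803.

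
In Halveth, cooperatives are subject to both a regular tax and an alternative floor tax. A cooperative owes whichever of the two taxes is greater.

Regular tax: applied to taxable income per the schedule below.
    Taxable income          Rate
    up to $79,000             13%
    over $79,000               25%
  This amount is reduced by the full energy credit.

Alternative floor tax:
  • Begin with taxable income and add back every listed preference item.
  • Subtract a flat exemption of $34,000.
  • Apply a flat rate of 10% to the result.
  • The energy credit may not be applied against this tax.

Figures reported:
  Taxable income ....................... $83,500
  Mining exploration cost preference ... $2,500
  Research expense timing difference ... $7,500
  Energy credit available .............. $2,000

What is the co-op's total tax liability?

$9,395

Alternative floor tax:
  Adjusted income: $83,500 + $2,500 + $7,500 = $93,500
  Less exemption $34,000 → base $59,500
  $59,500 × 10% = $5,950

Regular tax:
  $79,000 × 13% = $10,270
  $4,500 × 25% = $1,125
  → $11,395
  Less energy credit $2,000 → $9,395

$9,395 > $5,950, so the regular tax governs.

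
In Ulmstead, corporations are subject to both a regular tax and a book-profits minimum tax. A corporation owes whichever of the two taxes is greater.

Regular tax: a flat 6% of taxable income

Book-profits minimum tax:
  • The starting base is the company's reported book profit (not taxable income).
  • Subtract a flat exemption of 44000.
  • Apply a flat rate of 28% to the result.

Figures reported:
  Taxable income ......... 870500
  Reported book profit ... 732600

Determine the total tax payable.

192808

Book-profits minimum tax:
  Base (reported book profit): 732600
  Less exemption 44000 → base 688600
  688600 × 28% = 192808

Regular tax:
  870500 × 6% = 52230

192808 > 52230, so the book-profits minimum tax is the binding amount.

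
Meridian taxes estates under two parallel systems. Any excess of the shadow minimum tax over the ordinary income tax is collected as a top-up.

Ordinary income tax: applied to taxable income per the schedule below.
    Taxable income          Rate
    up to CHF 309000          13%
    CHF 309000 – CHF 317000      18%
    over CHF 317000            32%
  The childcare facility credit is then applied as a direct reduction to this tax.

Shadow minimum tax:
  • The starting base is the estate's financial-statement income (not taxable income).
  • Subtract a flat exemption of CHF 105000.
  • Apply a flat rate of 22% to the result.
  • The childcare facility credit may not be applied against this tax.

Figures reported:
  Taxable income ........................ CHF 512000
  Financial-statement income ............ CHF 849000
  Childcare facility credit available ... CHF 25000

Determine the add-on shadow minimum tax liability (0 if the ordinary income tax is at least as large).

Ordinary income tax:
  CHF 309000 × 13% = CHF 40170
  CHF 8000 × 18% = CHF 1440
  CHF 195000 × 32% = CHF 62400
  → CHF 104010
  Less childcare facility credit CHF 25000 → CHF 79010

Shadow minimum tax:
  Base (financial-statement income): CHF 849000
  Less exemption CHF 105000 → base CHF 744000
  CHF 744000 × 22% = CHF 163680

Excess of shadow minimum tax over ordinary income tax: CHF 163680 − CHF 79010 = CHF 84670.

CHF 84670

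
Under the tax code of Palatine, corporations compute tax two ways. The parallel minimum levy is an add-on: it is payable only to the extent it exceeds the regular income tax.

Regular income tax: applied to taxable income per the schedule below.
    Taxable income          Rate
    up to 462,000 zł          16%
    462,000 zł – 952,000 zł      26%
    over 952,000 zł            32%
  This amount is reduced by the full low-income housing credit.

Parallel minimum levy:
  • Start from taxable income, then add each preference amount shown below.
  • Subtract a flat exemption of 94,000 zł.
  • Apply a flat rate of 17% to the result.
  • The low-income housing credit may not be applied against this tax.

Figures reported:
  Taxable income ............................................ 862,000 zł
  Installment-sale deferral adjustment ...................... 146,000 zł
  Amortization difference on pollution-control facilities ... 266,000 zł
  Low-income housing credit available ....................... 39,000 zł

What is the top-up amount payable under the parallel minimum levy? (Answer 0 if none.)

61,680 zł

Parallel minimum levy:
  Adjusted income: 862,000 zł + 146,000 zł + 266,000 zł = 1,274,000 zł
  Less exemption 94,000 zł → base 1,180,000 zł
  1,180,000 zł × 17% = 200,600 zł

Regular income tax:
  462,000 zł × 16% = 73,920 zł
  400,000 zł × 26% = 104,000 zł
  → 177,920 zł
  Less low-income housing credit 39,000 zł → 138,920 zł

Excess of parallel minimum levy over regular income tax: 200,600 zł − 138,920 zł = 61,680 zł.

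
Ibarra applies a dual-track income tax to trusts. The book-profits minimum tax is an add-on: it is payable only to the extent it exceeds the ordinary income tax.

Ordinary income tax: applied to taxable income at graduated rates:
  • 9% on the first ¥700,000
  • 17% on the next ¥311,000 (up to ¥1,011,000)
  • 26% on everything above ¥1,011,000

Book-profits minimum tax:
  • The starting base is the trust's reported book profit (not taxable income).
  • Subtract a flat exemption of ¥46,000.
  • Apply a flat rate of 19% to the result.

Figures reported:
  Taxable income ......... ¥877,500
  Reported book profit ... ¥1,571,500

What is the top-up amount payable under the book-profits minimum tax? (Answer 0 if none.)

¥196,670

Ordinary income tax:
  ¥700,000 × 9% = ¥63,000
  ¥177,500 × 17% = ¥30,175
  → ¥93,175

Book-profits minimum tax:
  Base (reported book profit): ¥1,571,500
  Less exemption ¥46,000 → base ¥1,525,500
  ¥1,525,500 × 19% = ¥289,845

Excess of book-profits minimum tax over ordinary income tax: ¥289,845 − ¥93,175 = ¥196,670.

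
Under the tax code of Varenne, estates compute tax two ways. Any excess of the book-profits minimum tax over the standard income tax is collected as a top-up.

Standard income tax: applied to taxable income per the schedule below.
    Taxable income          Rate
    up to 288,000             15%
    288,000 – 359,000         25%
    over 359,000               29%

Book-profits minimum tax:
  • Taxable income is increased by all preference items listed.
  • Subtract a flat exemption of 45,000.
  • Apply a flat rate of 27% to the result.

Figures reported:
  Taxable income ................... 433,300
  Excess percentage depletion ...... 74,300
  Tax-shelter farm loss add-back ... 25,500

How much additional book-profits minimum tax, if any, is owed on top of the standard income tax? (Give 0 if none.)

49,290

Book-profits minimum tax:
  Adjusted income: 433,300 + 74,300 + 25,500 = 533,100
  Less exemption 45,000 → base 488,100
  488,100 × 27% = 131,787

Standard income tax:
  288,000 × 15% = 43,200
  71,000 × 25% = 17,750
  74,300 × 29% = 21,547
  → 82,497

Excess of book-profits minimum tax over standard income tax: 131,787 − 82,497 = 49,290.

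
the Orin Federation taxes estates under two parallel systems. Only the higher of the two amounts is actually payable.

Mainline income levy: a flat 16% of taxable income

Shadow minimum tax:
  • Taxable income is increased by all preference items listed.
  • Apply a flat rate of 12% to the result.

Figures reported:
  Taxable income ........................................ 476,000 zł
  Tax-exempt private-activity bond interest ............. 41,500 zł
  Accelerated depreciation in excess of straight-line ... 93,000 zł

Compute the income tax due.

76,160 zł

Shadow minimum tax:
  Adjusted income: 476,000 zł + 41,500 zł + 93,000 zł = 610,500 zł
  610,500 zł × 12% = 73,260 zł

Mainline income levy:
  476,000 zł × 16% = 76,160 zł

76,160 zł > 73,260 zł, so the mainline income levy governs.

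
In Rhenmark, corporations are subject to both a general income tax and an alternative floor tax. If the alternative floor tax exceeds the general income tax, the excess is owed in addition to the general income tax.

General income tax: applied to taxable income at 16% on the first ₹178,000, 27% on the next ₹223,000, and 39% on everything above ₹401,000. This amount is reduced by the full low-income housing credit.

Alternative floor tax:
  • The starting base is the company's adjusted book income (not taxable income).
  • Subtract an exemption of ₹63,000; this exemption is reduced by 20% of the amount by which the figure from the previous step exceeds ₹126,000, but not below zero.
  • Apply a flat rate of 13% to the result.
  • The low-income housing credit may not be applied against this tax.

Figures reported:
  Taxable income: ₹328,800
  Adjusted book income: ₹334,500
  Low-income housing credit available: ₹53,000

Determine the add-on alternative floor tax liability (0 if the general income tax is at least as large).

General income tax:
  ₹178,000 × 16% = ₹28,480
  ₹150,800 × 27% = ₹40,716
  → ₹69,196
  Less low-income housing credit ₹53,000 → ₹16,196

Alternative floor tax:
  Base (adjusted book income): ₹334,500
  Exemption: ₹63,000 − 20% × (₹334,500 − ₹126,000) = ₹63,000 − ₹41,700 = ₹21,300
  Base: ₹334,500 − ₹21,300 = ₹313,200
  ₹313,200 × 13% = ₹40,716

Excess of alternative floor tax over general income tax: ₹40,716 − ₹16,196 = ₹24,520.

₹24,520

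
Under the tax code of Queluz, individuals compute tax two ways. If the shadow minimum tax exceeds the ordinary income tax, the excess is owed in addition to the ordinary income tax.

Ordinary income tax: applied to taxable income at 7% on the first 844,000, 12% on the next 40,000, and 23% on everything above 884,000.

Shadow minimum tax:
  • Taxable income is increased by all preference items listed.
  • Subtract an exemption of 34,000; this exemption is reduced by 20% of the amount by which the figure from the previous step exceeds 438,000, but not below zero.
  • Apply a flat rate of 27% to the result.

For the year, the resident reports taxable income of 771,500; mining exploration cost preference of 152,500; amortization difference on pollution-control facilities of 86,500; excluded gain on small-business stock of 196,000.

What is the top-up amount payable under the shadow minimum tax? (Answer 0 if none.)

Shadow minimum tax:
  Adjusted income: 771,500 + 152,500 + 86,500 + 196,000 = 1,206,500
  Exemption: 20% × (1,206,500 − 438,000) = 153,700 ≥ 34,000, so the exemption is fully phased out
  Base: 1,206,500 − 0 = 1,206,500
  1,206,500 × 27% = 325,755

Ordinary income tax:
  771,500 × 7% = 54,005

Excess of shadow minimum tax over ordinary income tax: 325,755 − 54,005 = 271,750.

271,750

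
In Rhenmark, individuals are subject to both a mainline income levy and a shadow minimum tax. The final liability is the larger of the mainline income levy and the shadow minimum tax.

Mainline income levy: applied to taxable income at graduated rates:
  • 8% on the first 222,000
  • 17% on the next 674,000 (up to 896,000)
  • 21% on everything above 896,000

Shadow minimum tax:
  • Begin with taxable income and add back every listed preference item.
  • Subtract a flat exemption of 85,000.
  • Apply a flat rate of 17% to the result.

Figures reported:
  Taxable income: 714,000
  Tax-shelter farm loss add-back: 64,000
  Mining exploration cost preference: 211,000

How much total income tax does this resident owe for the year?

Mainline income levy:
  222,000 × 8% = 17,760
  492,000 × 17% = 83,640
  → 101,400

Shadow minimum tax:
  Adjusted income: 714,000 + 64,000 + 211,000 = 989,000
  Less exemption 85,000 → base 904,000
  904,000 × 17% = 153,680

153,680 > 101,400, so the shadow minimum tax is the binding amount.

153,680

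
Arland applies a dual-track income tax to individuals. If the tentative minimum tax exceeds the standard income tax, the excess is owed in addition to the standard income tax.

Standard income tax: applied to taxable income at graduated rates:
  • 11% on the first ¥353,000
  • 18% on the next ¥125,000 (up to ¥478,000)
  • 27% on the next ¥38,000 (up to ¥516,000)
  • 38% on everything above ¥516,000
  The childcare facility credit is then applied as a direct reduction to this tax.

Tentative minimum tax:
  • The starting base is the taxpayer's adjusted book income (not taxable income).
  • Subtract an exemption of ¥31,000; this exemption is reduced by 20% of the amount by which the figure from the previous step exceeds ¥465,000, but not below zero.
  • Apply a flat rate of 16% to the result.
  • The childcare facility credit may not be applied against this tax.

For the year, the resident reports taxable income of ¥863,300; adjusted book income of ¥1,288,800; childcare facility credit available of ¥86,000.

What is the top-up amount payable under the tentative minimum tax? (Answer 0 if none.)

¥88,644

Tentative minimum tax:
  Base (adjusted book income): ¥1,288,800
  Exemption: 20% × (¥1,288,800 − ¥465,000) = ¥164,760 ≥ ¥31,000, so the exemption is fully phased out
  Base: ¥1,288,800 − ¥0 = ¥1,288,800
  ¥1,288,800 × 16% = ¥206,208

Standard income tax:
  ¥353,000 × 11% = ¥38,830
  ¥125,000 × 18% = ¥22,500
  ¥38,000 × 27% = ¥10,260
  ¥347,300 × 38% = ¥131,974
  → ¥203,564
  Less childcare facility credit ¥86,000 → ¥117,564

Excess of tentative minimum tax over standard income tax: ¥206,208 − ¥117,564 = ¥88,644.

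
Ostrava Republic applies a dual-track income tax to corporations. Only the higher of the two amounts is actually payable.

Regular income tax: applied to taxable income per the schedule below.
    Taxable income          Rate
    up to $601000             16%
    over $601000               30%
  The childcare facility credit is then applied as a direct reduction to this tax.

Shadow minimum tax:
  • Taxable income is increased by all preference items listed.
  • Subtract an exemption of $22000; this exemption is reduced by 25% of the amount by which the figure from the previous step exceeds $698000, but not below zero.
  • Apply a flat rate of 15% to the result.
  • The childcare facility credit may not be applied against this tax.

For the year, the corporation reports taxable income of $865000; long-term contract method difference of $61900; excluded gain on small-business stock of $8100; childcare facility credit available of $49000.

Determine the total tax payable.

Regular income tax:
  $601000 × 16% = $96160
  $264000 × 30% = $79200
  → $175360
  Less childcare facility credit $49000 → $126360

Shadow minimum tax:
  Adjusted income: $865000 + $61900 + $8100 = $935000
  Exemption: 25% × ($935000 − $698000) = $59250 ≥ $22000, so the exemption is fully phased out
  Base: $935000 − $0 = $935000
  $935000 × 15% = $140250

$140250 > $126360, so the shadow minimum tax is the binding amount.

$140250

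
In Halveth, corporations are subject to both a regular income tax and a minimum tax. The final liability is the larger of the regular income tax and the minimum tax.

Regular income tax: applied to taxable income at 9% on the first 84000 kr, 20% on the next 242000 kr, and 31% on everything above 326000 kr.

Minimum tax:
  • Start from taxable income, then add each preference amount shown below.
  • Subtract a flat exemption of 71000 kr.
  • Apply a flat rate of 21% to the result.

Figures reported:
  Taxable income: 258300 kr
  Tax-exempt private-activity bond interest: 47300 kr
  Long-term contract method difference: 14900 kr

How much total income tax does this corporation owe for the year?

Regular income tax:
  84000 kr × 9% = 7560 kr
  174300 kr × 20% = 34860 kr
  → 42420 kr

Minimum tax:
  Adjusted income: 258300 kr + 47300 kr + 14900 kr = 320500 kr
  Less exemption 71000 kr → base 249500 kr
  249500 kr × 21% = 52395 kr

52395 kr > 42420 kr, so the minimum tax is the binding amount.

52395 kr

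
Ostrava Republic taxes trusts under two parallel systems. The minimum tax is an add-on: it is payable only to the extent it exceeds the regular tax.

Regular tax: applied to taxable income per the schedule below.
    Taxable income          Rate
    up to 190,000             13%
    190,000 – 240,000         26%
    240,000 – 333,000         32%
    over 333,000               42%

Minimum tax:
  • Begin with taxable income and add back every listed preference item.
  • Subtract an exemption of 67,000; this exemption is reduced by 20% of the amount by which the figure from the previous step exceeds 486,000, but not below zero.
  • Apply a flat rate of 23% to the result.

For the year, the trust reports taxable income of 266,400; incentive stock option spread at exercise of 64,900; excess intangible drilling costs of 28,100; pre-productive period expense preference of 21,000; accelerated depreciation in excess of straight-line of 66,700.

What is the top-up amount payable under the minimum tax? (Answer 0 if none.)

41,275

Minimum tax:
  Adjusted income: 266,400 + 64,900 + 28,100 + 21,000 + 66,700 = 447,100
  Exemption: 447,100 ≤ 486,000, so full 67,000 applies
  Base: 447,100 − 67,000 = 380,100
  380,100 × 23% = 87,423

Regular tax:
  190,000 × 13% = 24,700
  50,000 × 26% = 13,000
  26,400 × 32% = 8,448
  → 46,148

Excess of minimum tax over regular tax: 87,423 − 46,148 = 41,275.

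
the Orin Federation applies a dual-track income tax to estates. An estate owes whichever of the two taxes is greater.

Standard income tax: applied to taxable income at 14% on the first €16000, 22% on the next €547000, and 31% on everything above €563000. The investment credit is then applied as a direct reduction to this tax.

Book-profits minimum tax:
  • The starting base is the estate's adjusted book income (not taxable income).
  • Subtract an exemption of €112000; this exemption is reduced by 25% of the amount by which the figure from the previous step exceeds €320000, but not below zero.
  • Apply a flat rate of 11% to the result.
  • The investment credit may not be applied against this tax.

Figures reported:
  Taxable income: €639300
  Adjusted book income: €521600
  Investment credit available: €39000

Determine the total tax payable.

€107233

Book-profits minimum tax:
  Base (adjusted book income): €521600
  Exemption: €112000 − 25% × (€521600 − €320000) = €112000 − €50400 = €61600
  Base: €521600 − €61600 = €460000
  €460000 × 11% = €50600

Standard income tax:
  €16000 × 14% = €2240
  €547000 × 22% = €120340
  €76300 × 31% = €23653
  → €146233
  Less investment credit €39000 → €107233

€107233 > €50600, so the standard income tax governs.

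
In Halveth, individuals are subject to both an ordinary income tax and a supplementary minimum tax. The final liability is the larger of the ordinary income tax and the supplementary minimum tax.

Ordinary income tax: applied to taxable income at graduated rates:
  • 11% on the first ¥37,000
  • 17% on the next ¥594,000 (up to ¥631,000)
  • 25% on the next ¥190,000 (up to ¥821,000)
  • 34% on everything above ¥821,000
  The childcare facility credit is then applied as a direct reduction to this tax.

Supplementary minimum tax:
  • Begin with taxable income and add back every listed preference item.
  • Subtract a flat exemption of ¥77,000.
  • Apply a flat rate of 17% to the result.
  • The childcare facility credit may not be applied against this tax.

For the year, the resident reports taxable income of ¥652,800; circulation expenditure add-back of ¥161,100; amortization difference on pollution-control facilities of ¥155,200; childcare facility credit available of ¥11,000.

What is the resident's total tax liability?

Ordinary income tax:
  ¥37,000 × 11% = ¥4,070
  ¥594,000 × 17% = ¥100,980
  ¥21,800 × 25% = ¥5,450
  → ¥110,500
  Less childcare facility credit ¥11,000 → ¥99,500

Supplementary minimum tax:
  Adjusted income: ¥652,800 + ¥161,100 + ¥155,200 = ¥969,100
  Less exemption ¥77,000 → base ¥892,100
  ¥892,100 × 17% = ¥151,657

¥151,657 > ¥99,500, so the supplementary minimum tax is the binding amount.

¥151,657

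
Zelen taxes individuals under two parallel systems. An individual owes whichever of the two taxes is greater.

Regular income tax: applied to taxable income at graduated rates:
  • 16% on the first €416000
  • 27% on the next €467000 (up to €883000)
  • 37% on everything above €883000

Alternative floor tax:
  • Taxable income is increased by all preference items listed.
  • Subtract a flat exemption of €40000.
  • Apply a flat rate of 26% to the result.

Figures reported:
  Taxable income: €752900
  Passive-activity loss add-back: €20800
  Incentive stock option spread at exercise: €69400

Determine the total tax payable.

€208806

Alternative floor tax:
  Adjusted income: €752900 + €20800 + €69400 = €843100
  Less exemption €40000 → base €803100
  €803100 × 26% = €208806

Regular income tax:
  €416000 × 16% = €66560
  €336900 × 27% = €90963
  → €157523

€208806 > €157523, so the alternative floor tax is the binding amount.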